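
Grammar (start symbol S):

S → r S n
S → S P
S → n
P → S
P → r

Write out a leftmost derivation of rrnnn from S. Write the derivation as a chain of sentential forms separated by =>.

S => rSn => rrSnn => rrnnn

S => rSn   [S → r S n]
rSn => rrSnn   [S → r S n]
rrSnn => rrnnn   [S → n]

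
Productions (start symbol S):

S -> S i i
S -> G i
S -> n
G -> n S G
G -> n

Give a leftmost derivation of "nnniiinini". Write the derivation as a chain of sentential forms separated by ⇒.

S ⇒ Gi ⇒ nSGi ⇒ nGiGi ⇒ nnSGiGi ⇒ nnSiiGiGi ⇒ nnGiiiGiGi ⇒ nnniiiGiGi ⇒ nnniiiniGi ⇒ nnniiinini

S ⇒ Gi   [S -> G i]
Gi ⇒ nSGi   [G -> n S G]
nSGi ⇒ nGiGi   [S -> G i]
nGiGi ⇒ nnSGiGi   [G -> n S G]
nnSGiGi ⇒ nnSiiGiGi   [S -> S i i]
nnSiiGiGi ⇒ nnGiiiGiGi   [S -> G i]
nnGiiiGiGi ⇒ nnniiiGiGi   [G -> n]
nnniiiGiGi ⇒ nnniiiniGi   [G -> n]
nnniiiniGi ⇒ nnniiinini   [G -> n]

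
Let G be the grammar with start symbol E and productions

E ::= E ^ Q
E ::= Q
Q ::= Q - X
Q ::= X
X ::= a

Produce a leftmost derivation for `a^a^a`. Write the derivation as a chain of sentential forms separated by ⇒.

E ⇒ E^Q   [E ::= E ^ Q]
E^Q ⇒ E^Q^Q   [E ::= E ^ Q]
E^Q^Q ⇒ Q^Q^Q   [E ::= Q]
Q^Q^Q ⇒ X^Q^Q   [Q ::= X]
X^Q^Q ⇒ a^Q^Q   [X ::= a]
a^Q^Q ⇒ a^X^Q   [Q ::= X]
a^X^Q ⇒ a^a^Q   [X ::= a]
a^a^Q ⇒ a^a^X   [Q ::= X]
a^a^X ⇒ a^a^a   [X ::= a]

E ⇒ E^Q ⇒ E^Q^Q ⇒ Q^Q^Q ⇒ X^Q^Q ⇒ a^Q^Q ⇒ a^X^Q ⇒ a^a^Q ⇒ a^a^X ⇒ a^a^a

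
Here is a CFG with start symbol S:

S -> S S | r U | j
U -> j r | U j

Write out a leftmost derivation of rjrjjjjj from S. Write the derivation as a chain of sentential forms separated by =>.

S=>rU=>rUj=>rUjj=>rUjjj=>rUjjjj=>rUjjjjj=>rjrjjjjj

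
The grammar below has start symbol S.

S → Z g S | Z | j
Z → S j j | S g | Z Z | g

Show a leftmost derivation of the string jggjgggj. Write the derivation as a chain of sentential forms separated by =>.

S => ZgS => ZZgS => SgZgS => ZgSgZgS => SggSgZgS => jggSgZgS => jggjgZgS => jggjgggS => jggjgggj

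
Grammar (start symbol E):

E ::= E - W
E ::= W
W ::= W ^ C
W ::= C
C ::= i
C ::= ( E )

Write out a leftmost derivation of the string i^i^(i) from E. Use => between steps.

E => W => W^C => W^C^C => C^C^C => i^C^C => i^i^C => i^i^(E) => i^i^(W) => i^i^(C) => i^i^(i)

E => W   [E ::= W]
W => W^C   [W ::= W ^ C]
W^C => W^C^C   [W ::= W ^ C]
W^C^C => C^C^C   [W ::= C]
C^C^C => i^C^C   [C ::= i]
i^C^C => i^i^C   [C ::= i]
i^i^C => i^i^(E)   [C ::= ( E )]
i^i^(E) => i^i^(W)   [E ::= W]
i^i^(W) => i^i^(C)   [W ::= C]
i^i^(C) => i^i^(i)   [C ::= i]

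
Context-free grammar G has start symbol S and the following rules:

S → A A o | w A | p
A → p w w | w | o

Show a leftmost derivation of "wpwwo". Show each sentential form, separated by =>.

S => AAo => wAo => wpwwo

S => AAo   [S → A A o]
AAo => wAo   [A → w]
wAo => wpwwo   [A → p w w]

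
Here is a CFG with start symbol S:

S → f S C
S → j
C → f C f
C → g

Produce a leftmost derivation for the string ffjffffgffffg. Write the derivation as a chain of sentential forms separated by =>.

S => fSC => ffSCC => ffjCC => ffjfCfC => ffjffCffC => ffjfffCfffC => ffjffffCffffC => ffjffffgffffC => ffjffffgffffg

S => fSC   [S → f S C]
fSC => ffSCC   [S → f S C]
ffSCC => ffjCC   [S → j]
ffjCC => ffjfCfC   [C → f C f]
ffjfCfC => ffjffCffC   [C → f C f]
ffjffCffC => ffjfffCfffC   [C → f C f]
ffjfffCfffC => ffjffffCffffC   [C → f C f]
ffjffffCffffC => ffjffffgffffC   [C → g]
ffjffffgffffC => ffjffffgffffg   [C → g]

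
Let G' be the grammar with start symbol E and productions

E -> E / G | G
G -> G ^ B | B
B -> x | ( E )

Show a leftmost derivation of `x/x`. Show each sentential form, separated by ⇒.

E ⇒ E/G ⇒ G/G ⇒ B/G ⇒ x/G ⇒ x/B ⇒ x/x

E ⇒ E/G   [E -> E / G]
E/G ⇒ G/G   [E -> G]
G/G ⇒ B/G   [G -> B]
B/G ⇒ x/G   [B -> x]
x/G ⇒ x/B   [G -> B]
x/B ⇒ x/x   [B -> x]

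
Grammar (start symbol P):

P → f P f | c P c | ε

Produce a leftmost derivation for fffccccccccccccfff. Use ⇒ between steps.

P ⇒ fPf ⇒ ffPff ⇒ fffPfff ⇒ fffcPcfff ⇒ fffccPccfff ⇒ fffcccPcccfff ⇒ fffccccPccccfff ⇒ fffcccccPcccccfff ⇒ fffccccccPccccccfff ⇒ fffccccccccccccfff

P ⇒ fPf   [P → f P f]
fPf ⇒ ffPff   [P → f P f]
ffPff ⇒ fffPfff   [P → f P f]
fffPfff ⇒ fffcPcfff   [P → c P c]
fffcPcfff ⇒ fffccPccfff   [P → c P c]
fffccPccfff ⇒ fffcccPcccfff   [P → c P c]
fffcccPcccfff ⇒ fffccccPccccfff   [P → c P c]
fffccccPccccfff ⇒ fffcccccPcccccfff   [P → c P c]
fffcccccPcccccfff ⇒ fffccccccPccccccfff   [P → c P c]
fffccccccPccccccfff ⇒ fffccccccccccccfff   [P → ε]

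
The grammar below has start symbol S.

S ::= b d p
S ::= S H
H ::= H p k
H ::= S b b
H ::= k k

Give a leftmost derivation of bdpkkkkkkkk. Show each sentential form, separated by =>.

S=>SH=>SHH=>SHHH=>SHHHH=>bdpHHHH=>bdpkkHHH=>bdpkkkkHH=>bdpkkkkkkH=>bdpkkkkkkkk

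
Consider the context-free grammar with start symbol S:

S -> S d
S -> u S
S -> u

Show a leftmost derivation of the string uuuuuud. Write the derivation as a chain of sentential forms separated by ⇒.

S ⇒ Sd ⇒ uSd ⇒ uuSd ⇒ uuuSd ⇒ uuuuSd ⇒ uuuuuSd ⇒ uuuuuud

S ⇒ Sd   [S -> S d]
Sd ⇒ uSd   [S -> u S]
uSd ⇒ uuSd   [S -> u S]
uuSd ⇒ uuuSd   [S -> u S]
uuuSd ⇒ uuuuSd   [S -> u S]
uuuuSd ⇒ uuuuuSd   [S -> u S]
uuuuuSd ⇒ uuuuuud   [S -> u]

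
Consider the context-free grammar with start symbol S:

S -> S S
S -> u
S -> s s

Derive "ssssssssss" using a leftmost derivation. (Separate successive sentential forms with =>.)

S => SS => SSS => SSSS => SSSSS => ssSSSS => ssssSSS => ssssssSS => ssssssssS => ssssssssss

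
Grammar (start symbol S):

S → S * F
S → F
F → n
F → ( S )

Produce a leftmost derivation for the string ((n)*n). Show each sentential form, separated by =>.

S => F => (S) => (S*F) => (F*F) => ((S)*F) => ((F)*F) => ((n)*F) => ((n)*n)

S => F   [S → F]
F => (S)   [F → ( S )]
(S) => (S*F)   [S → S * F]
(S*F) => (F*F)   [S → F]
(F*F) => ((S)*F)   [F → ( S )]
((S)*F) => ((F)*F)   [S → F]
((F)*F) => ((n)*F)   [F → n]
((n)*F) => ((n)*n)   [F → n]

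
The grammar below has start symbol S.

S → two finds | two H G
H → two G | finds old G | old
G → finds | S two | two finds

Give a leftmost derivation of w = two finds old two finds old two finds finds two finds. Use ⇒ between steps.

S ⇒ two H G   [S → two H G]
two H G ⇒ two finds old G G   [H → finds old G]
two finds old G G ⇒ two finds old S two G   [G → S two]
two finds old S two G ⇒ two finds old two H G two G   [S → two H G]
two finds old two H G two G ⇒ two finds old two finds old G G two G   [H → finds old G]
two finds old two finds old G G two G ⇒ two finds old two finds old two finds G two G   [G → two finds]
two finds old two finds old two finds G two G ⇒ two finds old two finds old two finds finds two G   [G → finds]
two finds old two finds old two finds finds two G ⇒ two finds old two finds old two finds finds two finds   [G → finds]

S ⇒ two H G ⇒ two finds old G G ⇒ two finds old S two G ⇒ two finds old two H G two G ⇒ two finds old two finds old G G two G ⇒ two finds old two finds old two finds G two G ⇒ two finds old two finds old two finds finds two G ⇒ two finds old two finds old two finds finds two finds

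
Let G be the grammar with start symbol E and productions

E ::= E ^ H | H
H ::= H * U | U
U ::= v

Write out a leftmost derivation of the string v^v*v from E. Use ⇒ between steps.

E ⇒ E^H   [E ::= E ^ H]
E^H ⇒ H^H   [E ::= H]
H^H ⇒ U^H   [H ::= U]
U^H ⇒ v^H   [U ::= v]
v^H ⇒ v^H*U   [H ::= H * U]
v^H*U ⇒ v^U*U   [H ::= U]
v^U*U ⇒ v^v*U   [U ::= v]
v^v*U ⇒ v^v*v   [U ::= v]

E ⇒ E^H ⇒ H^H ⇒ U^H ⇒ v^H ⇒ v^H*U ⇒ v^U*U ⇒ v^v*U ⇒ v^v*v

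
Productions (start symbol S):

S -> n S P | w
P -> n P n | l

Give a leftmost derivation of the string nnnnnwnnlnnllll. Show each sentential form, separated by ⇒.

S ⇒ nSP ⇒ nnSPP ⇒ nnnSPPP ⇒ nnnnSPPPP ⇒ nnnnnSPPPPP ⇒ nnnnnwPPPPP ⇒ nnnnnwnPnPPPP ⇒ nnnnnwnnPnnPPPP ⇒ nnnnnwnnlnnPPPP ⇒ nnnnnwnnlnnlPPP ⇒ nnnnnwnnlnnllPP ⇒ nnnnnwnnlnnlllP ⇒ nnnnnwnnlnnllll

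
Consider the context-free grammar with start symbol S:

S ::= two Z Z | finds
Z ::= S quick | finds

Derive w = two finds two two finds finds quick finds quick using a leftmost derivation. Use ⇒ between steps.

S ⇒ two Z Z ⇒ two finds Z ⇒ two finds S quick ⇒ two finds two Z Z quick ⇒ two finds two S quick Z quick ⇒ two finds two two Z Z quick Z quick ⇒ two finds two two finds Z quick Z quick ⇒ two finds two two finds finds quick Z quick ⇒ two finds two two finds finds quick finds quick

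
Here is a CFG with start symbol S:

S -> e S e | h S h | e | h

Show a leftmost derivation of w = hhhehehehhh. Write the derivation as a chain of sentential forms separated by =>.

S => hSh => hhShh => hhhShhh => hhheSehhh => hhhehShehhh => hhhehehehhh

S => hSh   [S -> h S h]
hSh => hhShh   [S -> h S h]
hhShh => hhhShhh   [S -> h S h]
hhhShhh => hhheSehhh   [S -> e S e]
hhheSehhh => hhhehShehhh   [S -> h S h]
hhhehShehhh => hhhehehehhh   [S -> e]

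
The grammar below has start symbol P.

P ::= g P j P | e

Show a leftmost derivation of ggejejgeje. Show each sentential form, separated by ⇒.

P ⇒ gPjP ⇒ ggPjPjP ⇒ ggejPjP ⇒ ggejejP ⇒ ggejejgPjP ⇒ ggejejgejP ⇒ ggejejgeje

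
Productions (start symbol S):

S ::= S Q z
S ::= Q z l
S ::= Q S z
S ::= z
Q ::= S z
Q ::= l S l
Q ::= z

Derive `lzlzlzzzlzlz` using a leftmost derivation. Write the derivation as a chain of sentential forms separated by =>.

S => SQz   [S ::= S Q z]
SQz => QSzQz   [S ::= Q S z]
QSzQz => SzSzQz   [Q ::= S z]
SzSzQz => QzlzSzQz   [S ::= Q z l]
QzlzSzQz => lSlzlzSzQz   [Q ::= l S l]
lSlzlzSzQz => lzlzlzSzQz   [S ::= z]
lzlzlzSzQz => lzlzlzzzQz   [S ::= z]
lzlzlzzzQz => lzlzlzzzlSlz   [Q ::= l S l]
lzlzlzzzlSlz => lzlzlzzzlzlz   [S ::= z]

S => SQz => QSzQz => SzSzQz => QzlzSzQz => lSlzlzSzQz => lzlzlzSzQz => lzlzlzzzQz => lzlzlzzzlSlz => lzlzlzzzlzlz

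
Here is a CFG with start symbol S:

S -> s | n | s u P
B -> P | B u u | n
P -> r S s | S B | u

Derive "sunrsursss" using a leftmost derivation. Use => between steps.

S=>suP=>suSB=>sunB=>sunP=>sunrSs=>sunrsuPs=>sunrsurSss=>sunrsursss

S => suP   [S -> s u P]
suP => suSB   [P -> S B]
suSB => sunB   [S -> n]
sunB => sunP   [B -> P]
sunP => sunrSs   [P -> r S s]
sunrSs => sunrsuPs   [S -> s u P]
sunrsuPs => sunrsurSss   [P -> r S s]
sunrsurSss => sunrsursss   [S -> s]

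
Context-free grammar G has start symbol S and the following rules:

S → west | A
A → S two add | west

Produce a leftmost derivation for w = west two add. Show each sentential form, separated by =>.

S => A => S two add => A two add => west two add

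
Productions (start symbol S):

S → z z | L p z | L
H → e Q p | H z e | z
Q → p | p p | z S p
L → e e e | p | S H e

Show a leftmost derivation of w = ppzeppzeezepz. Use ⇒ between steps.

S ⇒ Lpz   [S → L p z]
Lpz ⇒ SHepz   [L → S H e]
SHepz ⇒ LHepz   [S → L]
LHepz ⇒ SHeHepz   [L → S H e]
SHeHepz ⇒ LpzHeHepz   [S → L p z]
LpzHeHepz ⇒ ppzHeHepz   [L → p]
ppzHeHepz ⇒ ppzHzeeHepz   [H → H z e]
ppzHzeeHepz ⇒ ppzeQpzeeHepz   [H → e Q p]
ppzeQpzeeHepz ⇒ ppzeppzeeHepz   [Q → p]
ppzeppzeeHepz ⇒ ppzeppzeezepz   [H → z]

S ⇒ Lpz ⇒ SHepz ⇒ LHepz ⇒ SHeHepz ⇒ LpzHeHepz ⇒ ppzHeHepz ⇒ ppzHzeeHepz ⇒ ppzeQpzeeHepz ⇒ ppzeppzeeHepz ⇒ ppzeppzeezepz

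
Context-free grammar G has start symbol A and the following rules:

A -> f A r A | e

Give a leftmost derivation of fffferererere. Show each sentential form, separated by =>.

A => fArA => ffArArA => fffArArArA => ffffArArArArA => fffferArArArA => ffffererArArA => fffferererArA => ffffererererA => fffferererere

A => fArA   [A -> f A r A]
fArA => ffArArA   [A -> f A r A]
ffArArA => fffArArArA   [A -> f A r A]
fffArArArA => ffffArArArArA   [A -> f A r A]
ffffArArArArA => fffferArArArA   [A -> e]
fffferArArArA => ffffererArArA   [A -> e]
ffffererArArA => fffferererArA   [A -> e]
fffferererArA => ffffererererA   [A -> e]
ffffererererA => fffferererere   [A -> e]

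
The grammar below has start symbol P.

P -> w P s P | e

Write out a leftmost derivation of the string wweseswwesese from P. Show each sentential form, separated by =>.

P => wPsP => wwPsPsP => wwesPsP => wwesesP => wweseswPsP => wweseswwPsPsP => wweseswwesPsP => wweseswwesesP => wweseswwesese

P => wPsP   [P -> w P s P]
wPsP => wwPsPsP   [P -> w P s P]
wwPsPsP => wwesPsP   [P -> e]
wwesPsP => wwesesP   [P -> e]
wwesesP => wweseswPsP   [P -> w P s P]
wweseswPsP => wweseswwPsPsP   [P -> w P s P]
wweseswwPsPsP => wweseswwesPsP   [P -> e]
wweseswwesPsP => wweseswwesesP   [P -> e]
wweseswwesesP => wweseswwesese   [P -> e]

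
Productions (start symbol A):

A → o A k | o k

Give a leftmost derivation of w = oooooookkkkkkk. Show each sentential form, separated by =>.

A => oAk => ooAkk => oooAkkk => ooooAkkkk => oooooAkkkkk => ooooooAkkkkkk => oooooookkkkkkk

A => oAk   [A → o A k]
oAk => ooAkk   [A → o A k]
ooAkk => oooAkkk   [A → o A k]
oooAkkk => ooooAkkkk   [A → o A k]
ooooAkkkk => oooooAkkkkk   [A → o A k]
oooooAkkkkk => ooooooAkkkkkk   [A → o A k]
ooooooAkkkkkk => oooooookkkkkkk   [A → o k]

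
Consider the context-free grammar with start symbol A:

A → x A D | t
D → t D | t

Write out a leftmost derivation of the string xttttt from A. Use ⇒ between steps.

A ⇒ xAD ⇒ xtD ⇒ xttD ⇒ xtttD ⇒ xttttD ⇒ xttttt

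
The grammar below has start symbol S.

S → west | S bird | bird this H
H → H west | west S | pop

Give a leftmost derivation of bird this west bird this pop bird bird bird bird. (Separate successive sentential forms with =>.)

S => S bird => bird this H bird => bird this west S bird => bird this west S bird bird => bird this west S bird bird bird => bird this west S bird bird bird bird => bird this west bird this H bird bird bird bird => bird this west bird this pop bird bird bird bird

S => S bird   [S → S bird]
S bird => bird this H bird   [S → bird this H]
bird this H bird => bird this west S bird   [H → west S]
bird this west S bird => bird this west S bird bird   [S → S bird]
bird this west S bird bird => bird this west S bird bird bird   [S → S bird]
bird this west S bird bird bird => bird this west S bird bird bird bird   [S → S bird]
bird this west S bird bird bird bird => bird this west bird this H bird bird bird bird   [S → bird this H]
bird this west bird this H bird bird bird bird => bird this west bird this pop bird bird bird bird   [H → pop]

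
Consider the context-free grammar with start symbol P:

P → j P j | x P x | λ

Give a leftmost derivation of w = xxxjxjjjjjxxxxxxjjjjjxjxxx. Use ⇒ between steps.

P ⇒ xPx ⇒ xxPxx ⇒ xxxPxxx ⇒ xxxjPjxxx ⇒ xxxjxPxjxxx ⇒ xxxjxjPjxjxxx ⇒ xxxjxjjPjjxjxxx ⇒ xxxjxjjjPjjjxjxxx ⇒ xxxjxjjjjPjjjjxjxxx ⇒ xxxjxjjjjjPjjjjjxjxxx ⇒ xxxjxjjjjjxPxjjjjjxjxxx ⇒ xxxjxjjjjjxxPxxjjjjjxjxxx ⇒ xxxjxjjjjjxxxPxxxjjjjjxjxxx ⇒ xxxjxjjjjjxxxxxxjjjjjxjxxx

P ⇒ xPx   [P → x P x]
xPx ⇒ xxPxx   [P → x P x]
xxPxx ⇒ xxxPxxx   [P → x P x]
xxxPxxx ⇒ xxxjPjxxx   [P → j P j]
xxxjPjxxx ⇒ xxxjxPxjxxx   [P → x P x]
xxxjxPxjxxx ⇒ xxxjxjPjxjxxx   [P → j P j]
xxxjxjPjxjxxx ⇒ xxxjxjjPjjxjxxx   [P → j P j]
xxxjxjjPjjxjxxx ⇒ xxxjxjjjPjjjxjxxx   [P → j P j]
xxxjxjjjPjjjxjxxx ⇒ xxxjxjjjjPjjjjxjxxx   [P → j P j]
xxxjxjjjjPjjjjxjxxx ⇒ xxxjxjjjjjPjjjjjxjxxx   [P → j P j]
xxxjxjjjjjPjjjjjxjxxx ⇒ xxxjxjjjjjxPxjjjjjxjxxx   [P → x P x]
xxxjxjjjjjxPxjjjjjxjxxx ⇒ xxxjxjjjjjxxPxxjjjjjxjxxx   [P → x P x]
xxxjxjjjjjxxPxxjjjjjxjxxx ⇒ xxxjxjjjjjxxxPxxxjjjjjxjxxx   [P → x P x]
xxxjxjjjjjxxxPxxxjjjjjxjxxx ⇒ xxxjxjjjjjxxxxxxjjjjjxjxxx   [P → λ]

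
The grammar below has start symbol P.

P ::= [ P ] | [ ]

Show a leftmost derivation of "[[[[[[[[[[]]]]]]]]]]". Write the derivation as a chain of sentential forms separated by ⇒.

P⇒[P]⇒[[P]]⇒[[[P]]]⇒[[[[P]]]]⇒[[[[[P]]]]]⇒[[[[[[P]]]]]]⇒[[[[[[[P]]]]]]]⇒[[[[[[[[P]]]]]]]]⇒[[[[[[[[[P]]]]]]]]]⇒[[[[[[[[[[]]]]]]]]]]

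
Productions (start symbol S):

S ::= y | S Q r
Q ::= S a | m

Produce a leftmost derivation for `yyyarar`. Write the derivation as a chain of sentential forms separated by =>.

S => SQr   [S ::= S Q r]
SQr => yQr   [S ::= y]
yQr => ySar   [Q ::= S a]
ySar => ySQrar   [S ::= S Q r]
ySQrar => yyQrar   [S ::= y]
yyQrar => yySarar   [Q ::= S a]
yySarar => yyyarar   [S ::= y]

S => SQr => yQr => ySar => ySQrar => yyQrar => yySarar => yyyarar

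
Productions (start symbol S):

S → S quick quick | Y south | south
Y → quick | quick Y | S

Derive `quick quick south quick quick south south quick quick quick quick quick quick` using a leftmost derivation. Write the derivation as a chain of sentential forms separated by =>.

S => S quick quick   [S → S quick quick]
S quick quick => S quick quick quick quick   [S → S quick quick]
S quick quick quick quick => S quick quick quick quick quick quick   [S → S quick quick]
S quick quick quick quick quick quick => Y south quick quick quick quick quick quick   [S → Y south]
Y south quick quick quick quick quick quick => S south quick quick quick quick quick quick   [Y → S]
S south quick quick quick quick quick quick => Y south south quick quick quick quick quick quick   [S → Y south]
Y south south quick quick quick quick quick quick => quick Y south south quick quick quick quick quick quick   [Y → quick Y]
quick Y south south quick quick quick quick quick quick => quick S south south quick quick quick quick quick quick   [Y → S]
quick S south south quick quick quick quick quick quick => quick S quick quick south south quick quick quick quick quick quick   [S → S quick quick]
quick S quick quick south south quick quick quick quick quick quick => quick Y south quick quick south south quick quick quick quick quick quick   [S → Y south]
quick Y south quick quick south south quick quick quick quick quick quick => quick quick south quick quick south south quick quick quick quick quick quick   [Y → quick]

S => S quick quick => S quick quick quick quick => S quick quick quick quick quick quick => Y south quick quick quick quick quick quick => S south quick quick quick quick quick quick => Y south south quick quick quick quick quick quick => quick Y south south quick quick quick quick quick quick => quick S south south quick quick quick quick quick quick => quick S quick quick south south quick quick quick quick quick quick => quick Y south quick quick south south quick quick quick quick quick quick => quick quick south quick quick south south quick quick quick quick quick quick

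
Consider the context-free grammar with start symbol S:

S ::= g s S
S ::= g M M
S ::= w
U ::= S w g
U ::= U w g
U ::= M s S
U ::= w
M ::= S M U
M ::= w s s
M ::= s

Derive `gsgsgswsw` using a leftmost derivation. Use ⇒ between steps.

S ⇒ gsS ⇒ gsgMM ⇒ gsgsM ⇒ gsgsSMU ⇒ gsgsgsSMU ⇒ gsgsgswMU ⇒ gsgsgswsU ⇒ gsgsgswsw

S ⇒ gsS   [S ::= g s S]
gsS ⇒ gsgMM   [S ::= g M M]
gsgMM ⇒ gsgsM   [M ::= s]
gsgsM ⇒ gsgsSMU   [M ::= S M U]
gsgsSMU ⇒ gsgsgsSMU   [S ::= g s S]
gsgsgsSMU ⇒ gsgsgswMU   [S ::= w]
gsgsgswMU ⇒ gsgsgswsU   [M ::= s]
gsgsgswsU ⇒ gsgsgswsw   [U ::= w]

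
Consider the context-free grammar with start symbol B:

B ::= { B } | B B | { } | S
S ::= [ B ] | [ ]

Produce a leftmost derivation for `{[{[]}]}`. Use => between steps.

B => {B}   [B ::= { B }]
{B} => {S}   [B ::= S]
{S} => {[B]}   [S ::= [ B ]]
{[B]} => {[{B}]}   [B ::= { B }]
{[{B}]} => {[{S}]}   [B ::= S]
{[{S}]} => {[{[]}]}   [S ::= [ ]]

B => {B} => {S} => {[B]} => {[{B}]} => {[{S}]} => {[{[]}]}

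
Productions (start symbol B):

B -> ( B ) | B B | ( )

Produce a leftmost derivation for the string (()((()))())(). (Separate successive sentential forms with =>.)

B => BB => (B)B => (BB)B => (BBB)B => (()BB)B => (()(B)B)B => (()((B))B)B => (()((()))B)B => (()((()))())B => (()((()))())()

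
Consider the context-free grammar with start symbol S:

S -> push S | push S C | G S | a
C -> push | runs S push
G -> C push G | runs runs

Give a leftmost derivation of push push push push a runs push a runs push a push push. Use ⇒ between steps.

S ⇒ push S   [S -> push S]
push S ⇒ push push S C   [S -> push S C]
push push S C ⇒ push push push S C   [S -> push S]
push push push S C ⇒ push push push push S C   [S -> push S]
push push push push S C ⇒ push push push push a C   [S -> a]
push push push push a C ⇒ push push push push a runs S push   [C -> runs S push]
push push push push a runs S push ⇒ push push push push a runs push S C push   [S -> push S C]
push push push push a runs push S C push ⇒ push push push push a runs push a C push   [S -> a]
push push push push a runs push a C push ⇒ push push push push a runs push a runs S push push   [C -> runs S push]
push push push push a runs push a runs S push push ⇒ push push push push a runs push a runs push S push push   [S -> push S]
push push push push a runs push a runs push S push push ⇒ push push push push a runs push a runs push a push push   [S -> a]

S ⇒ push S ⇒ push push S C ⇒ push push push S C ⇒ push push push push S C ⇒ push push push push a C ⇒ push push push push a runs S push ⇒ push push push push a runs push S C push ⇒ push push push push a runs push a C push ⇒ push push push push a runs push a runs S push push ⇒ push push push push a runs push a runs push S push push ⇒ push push push push a runs push a runs push a push push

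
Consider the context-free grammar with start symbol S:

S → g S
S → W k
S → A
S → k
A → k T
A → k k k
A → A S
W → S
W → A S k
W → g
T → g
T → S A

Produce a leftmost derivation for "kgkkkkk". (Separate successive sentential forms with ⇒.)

S ⇒ Wk ⇒ Sk ⇒ Wkk ⇒ ASkkk ⇒ ASSkkk ⇒ kTSSkkk ⇒ kgSSkkk ⇒ kgkSkkk ⇒ kgkkkkk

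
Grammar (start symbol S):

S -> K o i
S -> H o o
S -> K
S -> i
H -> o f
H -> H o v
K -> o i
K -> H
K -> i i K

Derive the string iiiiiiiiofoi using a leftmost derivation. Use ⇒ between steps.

S ⇒ Koi ⇒ iiKoi ⇒ iiiiKoi ⇒ iiiiiiKoi ⇒ iiiiiiiiKoi ⇒ iiiiiiiiHoi ⇒ iiiiiiiiofoi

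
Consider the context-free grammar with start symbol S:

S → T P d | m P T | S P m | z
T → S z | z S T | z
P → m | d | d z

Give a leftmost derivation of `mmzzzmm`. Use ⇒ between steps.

S ⇒ SPm ⇒ mPTPm ⇒ mmTPm ⇒ mmzSTPm ⇒ mmzzTPm ⇒ mmzzzPm ⇒ mmzzzmm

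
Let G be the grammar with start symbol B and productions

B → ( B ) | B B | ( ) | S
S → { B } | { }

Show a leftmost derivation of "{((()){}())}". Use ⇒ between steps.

B⇒S⇒{B}⇒{(B)}⇒{(BB)}⇒{(BBB)}⇒{((B)BB)}⇒{((())BB)}⇒{((())SB)}⇒{((()){}B)}⇒{((()){}())}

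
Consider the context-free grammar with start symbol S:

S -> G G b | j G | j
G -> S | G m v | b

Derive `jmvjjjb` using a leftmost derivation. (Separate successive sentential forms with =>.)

S => GGb => GmvGb => SmvGb => jmvGb => jmvSb => jmvjGb => jmvjSb => jmvjjGb => jmvjjSb => jmvjjjb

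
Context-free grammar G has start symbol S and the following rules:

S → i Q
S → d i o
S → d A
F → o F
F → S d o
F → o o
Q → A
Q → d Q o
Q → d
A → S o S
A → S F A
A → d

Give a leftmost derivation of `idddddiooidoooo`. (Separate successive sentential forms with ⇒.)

S ⇒ iQ ⇒ idQo ⇒ iddQoo ⇒ idddQooo ⇒ iddddQoooo ⇒ iddddAoooo ⇒ iddddSoSoooo ⇒ idddddiooSoooo ⇒ idddddiooiQoooo ⇒ idddddiooidoooo

S ⇒ iQ   [S → i Q]
iQ ⇒ idQo   [Q → d Q o]
idQo ⇒ iddQoo   [Q → d Q o]
iddQoo ⇒ idddQooo   [Q → d Q o]
idddQooo ⇒ iddddQoooo   [Q → d Q o]
iddddQoooo ⇒ iddddAoooo   [Q → A]
iddddAoooo ⇒ iddddSoSoooo   [A → S o S]
iddddSoSoooo ⇒ idddddiooSoooo   [S → d i o]
idddddiooSoooo ⇒ idddddiooiQoooo   [S → i Q]
idddddiooiQoooo ⇒ idddddiooidoooo   [Q → d]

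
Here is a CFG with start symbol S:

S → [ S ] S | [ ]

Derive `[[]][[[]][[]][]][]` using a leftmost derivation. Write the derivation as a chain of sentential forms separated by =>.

S=>[S]S=>[[]]S=>[[]][S]S=>[[]][[S]S]S=>[[]][[[]]S]S=>[[]][[[]][S]S]S=>[[]][[[]][[]]S]S=>[[]][[[]][[]][]]S=>[[]][[[]][[]][]][]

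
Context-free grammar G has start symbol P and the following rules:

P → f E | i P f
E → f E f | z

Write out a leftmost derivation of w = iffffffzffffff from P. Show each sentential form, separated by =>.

P => iPf => ifEf => iffEff => ifffEfff => iffffEffff => ifffffEfffff => iffffffEffffff => iffffffzffffff

P => iPf   [P → i P f]
iPf => ifEf   [P → f E]
ifEf => iffEff   [E → f E f]
iffEff => ifffEfff   [E → f E f]
ifffEfff => iffffEffff   [E → f E f]
iffffEffff => ifffffEfffff   [E → f E f]
ifffffEfffff => iffffffEffffff   [E → f E f]
iffffffEffffff => iffffffzffffff   [E → z]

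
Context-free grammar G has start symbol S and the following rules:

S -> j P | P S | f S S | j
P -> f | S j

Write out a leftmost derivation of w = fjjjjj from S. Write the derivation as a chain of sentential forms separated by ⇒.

S ⇒ PS ⇒ SjS ⇒ PSjS ⇒ fSjS ⇒ fPSjS ⇒ fSjSjS ⇒ fjjSjS ⇒ fjjjjS ⇒ fjjjjj

S ⇒ PS   [S -> P S]
PS ⇒ SjS   [P -> S j]
SjS ⇒ PSjS   [S -> P S]
PSjS ⇒ fSjS   [P -> f]
fSjS ⇒ fPSjS   [S -> P S]
fPSjS ⇒ fSjSjS   [P -> S j]
fSjSjS ⇒ fjjSjS   [S -> j]
fjjSjS ⇒ fjjjjS   [S -> j]
fjjjjS ⇒ fjjjjj   [S -> j]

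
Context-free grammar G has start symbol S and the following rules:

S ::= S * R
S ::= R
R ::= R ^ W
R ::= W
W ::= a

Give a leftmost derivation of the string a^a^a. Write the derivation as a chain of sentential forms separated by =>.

S => R => R^W => R^W^W => W^W^W => a^W^W => a^a^W => a^a^a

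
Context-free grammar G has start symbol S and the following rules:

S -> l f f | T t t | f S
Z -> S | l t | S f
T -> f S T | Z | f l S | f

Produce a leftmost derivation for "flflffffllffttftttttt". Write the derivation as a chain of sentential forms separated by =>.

S => Ttt => flStt => flTtttt => flflStttt => flflfStttt => flflffStttt => flflffTtttttt => flflfffSTtttttt => flflfffTttTtttttt => flflfffflSttTtttttt => flflffffllffttTtttttt => flflffffllffttftttttt

S => Ttt   [S -> T t t]
Ttt => flStt   [T -> f l S]
flStt => flTtttt   [S -> T t t]
flTtttt => flflStttt   [T -> f l S]
flflStttt => flflfStttt   [S -> f S]
flflfStttt => flflffStttt   [S -> f S]
flflffStttt => flflffTtttttt   [S -> T t t]
flflffTtttttt => flflfffSTtttttt   [T -> f S T]
flflfffSTtttttt => flflfffTttTtttttt   [S -> T t t]
flflfffTttTtttttt => flflfffflSttTtttttt   [T -> f l S]
flflfffflSttTtttttt => flflffffllffttTtttttt   [S -> l f f]
flflffffllffttTtttttt => flflffffllffttftttttt   [T -> f]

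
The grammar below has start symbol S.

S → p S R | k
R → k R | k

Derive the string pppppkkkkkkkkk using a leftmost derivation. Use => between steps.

S => pSR   [S → p S R]
pSR => ppSRR   [S → p S R]
ppSRR => pppSRRR   [S → p S R]
pppSRRR => ppppSRRRR   [S → p S R]
ppppSRRRR => pppppSRRRRR   [S → p S R]
pppppSRRRRR => pppppkRRRRR   [S → k]
pppppkRRRRR => pppppkkRRRRR   [R → k R]
pppppkkRRRRR => pppppkkkRRRR   [R → k]
pppppkkkRRRR => pppppkkkkRRR   [R → k]
pppppkkkkRRR => pppppkkkkkRRR   [R → k R]
pppppkkkkkRRR => pppppkkkkkkRRR   [R → k R]
pppppkkkkkkRRR => pppppkkkkkkkRR   [R → k]
pppppkkkkkkkRR => pppppkkkkkkkkR   [R → k]
pppppkkkkkkkkR => pppppkkkkkkkkk   [R → k]

S=>pSR=>ppSRR=>pppSRRR=>ppppSRRRR=>pppppSRRRRR=>pppppkRRRRR=>pppppkkRRRRR=>pppppkkkRRRR=>pppppkkkkRRR=>pppppkkkkkRRR=>pppppkkkkkkRRR=>pppppkkkkkkkRR=>pppppkkkkkkkkR=>pppppkkkkkkkkk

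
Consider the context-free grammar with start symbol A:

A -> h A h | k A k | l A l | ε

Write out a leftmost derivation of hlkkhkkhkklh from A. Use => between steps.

A=>hAh=>hlAlh=>hlkAklh=>hlkkAkklh=>hlkkhAhkklh=>hlkkhkAkhkklh=>hlkkhkkhkklh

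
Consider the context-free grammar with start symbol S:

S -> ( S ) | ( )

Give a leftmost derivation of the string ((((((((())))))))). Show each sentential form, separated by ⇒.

S ⇒ (S) ⇒ ((S)) ⇒ (((S))) ⇒ ((((S)))) ⇒ (((((S))))) ⇒ ((((((S)))))) ⇒ (((((((S))))))) ⇒ ((((((((S)))))))) ⇒ ((((((((()))))))))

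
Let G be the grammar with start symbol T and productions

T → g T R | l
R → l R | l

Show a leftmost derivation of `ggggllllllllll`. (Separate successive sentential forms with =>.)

T => gTR   [T → g T R]
gTR => ggTRR   [T → g T R]
ggTRR => gggTRRR   [T → g T R]
gggTRRR => ggggTRRRR   [T → g T R]
ggggTRRRR => gggglRRRR   [T → l]
gggglRRRR => ggggllRRRR   [R → l R]
ggggllRRRR => gggglllRRRR   [R → l R]
gggglllRRRR => ggggllllRRR   [R → l]
ggggllllRRR => gggglllllRRR   [R → l R]
gggglllllRRR => ggggllllllRRR   [R → l R]
ggggllllllRRR => gggglllllllRR   [R → l]
gggglllllllRR => ggggllllllllRR   [R → l R]
ggggllllllllRR => gggglllllllllR   [R → l]
gggglllllllllR => ggggllllllllll   [R → l]

T=>gTR=>ggTRR=>gggTRRR=>ggggTRRRR=>gggglRRRR=>ggggllRRRR=>gggglllRRRR=>ggggllllRRR=>gggglllllRRR=>ggggllllllRRR=>gggglllllllRR=>ggggllllllllRR=>gggglllllllllR=>ggggllllllllll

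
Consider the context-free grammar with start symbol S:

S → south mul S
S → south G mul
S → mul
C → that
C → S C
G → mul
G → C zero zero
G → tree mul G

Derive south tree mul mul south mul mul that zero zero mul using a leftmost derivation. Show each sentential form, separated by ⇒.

S ⇒ south G mul ⇒ south tree mul G mul ⇒ south tree mul C zero zero mul ⇒ south tree mul S C zero zero mul ⇒ south tree mul mul C zero zero mul ⇒ south tree mul mul S C zero zero mul ⇒ south tree mul mul south G mul C zero zero mul ⇒ south tree mul mul south mul mul C zero zero mul ⇒ south tree mul mul south mul mul that zero zero mul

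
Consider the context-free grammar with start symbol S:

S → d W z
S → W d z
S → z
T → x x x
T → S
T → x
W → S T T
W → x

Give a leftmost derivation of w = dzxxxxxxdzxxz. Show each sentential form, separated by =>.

S => dWz => dSTTz => dWdzTTz => dSTTdzTTz => dzTTdzTTz => dzxxxTdzTTz => dzxxxxxxdzTTz => dzxxxxxxdzxTz => dzxxxxxxdzxxz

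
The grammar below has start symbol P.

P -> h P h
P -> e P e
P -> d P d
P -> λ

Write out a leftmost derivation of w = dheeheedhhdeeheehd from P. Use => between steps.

P => dPd => dhPhd => dhePehd => dheePeehd => dheehPheehd => dheehePeheehd => dheeheePeeheehd => dheeheedPdeeheehd => dheeheedhPhdeeheehd => dheeheedhhdeeheehd

P => dPd   [P -> d P d]
dPd => dhPhd   [P -> h P h]
dhPhd => dhePehd   [P -> e P e]
dhePehd => dheePeehd   [P -> e P e]
dheePeehd => dheehPheehd   [P -> h P h]
dheehPheehd => dheehePeheehd   [P -> e P e]
dheehePeheehd => dheeheePeeheehd   [P -> e P e]
dheeheePeeheehd => dheeheedPdeeheehd   [P -> d P d]
dheeheedPdeeheehd => dheeheedhPhdeeheehd   [P -> h P h]
dheeheedhPhdeeheehd => dheeheedhhdeeheehd   [P -> λ]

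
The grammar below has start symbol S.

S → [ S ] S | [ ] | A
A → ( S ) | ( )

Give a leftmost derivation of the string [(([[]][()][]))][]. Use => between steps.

S => [S]S   [S → [ S ] S]
[S]S => [A]S   [S → A]
[A]S => [(S)]S   [A → ( S )]
[(S)]S => [(A)]S   [S → A]
[(A)]S => [((S))]S   [A → ( S )]
[((S))]S => [(([S]S))]S   [S → [ S ] S]
[(([S]S))]S => [(([[]]S))]S   [S → [ ]]
[(([[]]S))]S => [(([[]][S]S))]S   [S → [ S ] S]
[(([[]][S]S))]S => [(([[]][A]S))]S   [S → A]
[(([[]][A]S))]S => [(([[]][()]S))]S   [A → ( )]
[(([[]][()]S))]S => [(([[]][()][]))]S   [S → [ ]]
[(([[]][()][]))]S => [(([[]][()][]))][]   [S → [ ]]

S => [S]S => [A]S => [(S)]S => [(A)]S => [((S))]S => [(([S]S))]S => [(([[]]S))]S => [(([[]][S]S))]S => [(([[]][A]S))]S => [(([[]][()]S))]S => [(([[]][()][]))]S => [(([[]][()][]))][]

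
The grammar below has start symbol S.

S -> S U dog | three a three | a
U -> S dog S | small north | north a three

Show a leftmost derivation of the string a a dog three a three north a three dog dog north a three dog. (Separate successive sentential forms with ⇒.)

S ⇒ S U dog   [S -> S U dog]
S U dog ⇒ S U dog U dog   [S -> S U dog]
S U dog U dog ⇒ a U dog U dog   [S -> a]
a U dog U dog ⇒ a S dog S dog U dog   [U -> S dog S]
a S dog S dog U dog ⇒ a a dog S dog U dog   [S -> a]
a a dog S dog U dog ⇒ a a dog S U dog dog U dog   [S -> S U dog]
a a dog S U dog dog U dog ⇒ a a dog three a three U dog dog U dog   [S -> three a three]
a a dog three a three U dog dog U dog ⇒ a a dog three a three north a three dog dog U dog   [U -> north a three]
a a dog three a three north a three dog dog U dog ⇒ a a dog three a three north a three dog dog north a three dog   [U -> north a three]

S ⇒ S U dog ⇒ S U dog U dog ⇒ a U dog U dog ⇒ a S dog S dog U dog ⇒ a a dog S dog U dog ⇒ a a dog S U dog dog U dog ⇒ a a dog three a three U dog dog U dog ⇒ a a dog three a three north a three dog dog U dog ⇒ a a dog three a three north a three dog dog north a three dog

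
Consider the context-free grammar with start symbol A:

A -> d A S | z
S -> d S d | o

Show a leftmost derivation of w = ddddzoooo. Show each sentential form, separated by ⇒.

A ⇒ dAS   [A -> d A S]
dAS ⇒ ddASS   [A -> d A S]
ddASS ⇒ dddASSS   [A -> d A S]
dddASSS ⇒ ddddASSSS   [A -> d A S]
ddddASSSS ⇒ ddddzSSSS   [A -> z]
ddddzSSSS ⇒ ddddzoSSS   [S -> o]
ddddzoSSS ⇒ ddddzooSS   [S -> o]
ddddzooSS ⇒ ddddzoooS   [S -> o]
ddddzoooS ⇒ ddddzoooo   [S -> o]

A ⇒ dAS ⇒ ddASS ⇒ dddASSS ⇒ ddddASSSS ⇒ ddddzSSSS ⇒ ddddzoSSS ⇒ ddddzooSS ⇒ ddddzoooS ⇒ ddddzoooo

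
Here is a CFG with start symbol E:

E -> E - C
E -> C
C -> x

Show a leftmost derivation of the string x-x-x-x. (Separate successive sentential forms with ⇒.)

E ⇒ E-C ⇒ E-C-C ⇒ E-C-C-C ⇒ C-C-C-C ⇒ x-C-C-C ⇒ x-x-C-C ⇒ x-x-x-C ⇒ x-x-x-x

E ⇒ E-C   [E -> E - C]
E-C ⇒ E-C-C   [E -> E - C]
E-C-C ⇒ E-C-C-C   [E -> E - C]
E-C-C-C ⇒ C-C-C-C   [E -> C]
C-C-C-C ⇒ x-C-C-C   [C -> x]
x-C-C-C ⇒ x-x-C-C   [C -> x]
x-x-C-C ⇒ x-x-x-C   [C -> x]
x-x-x-C ⇒ x-x-x-x   [C -> x]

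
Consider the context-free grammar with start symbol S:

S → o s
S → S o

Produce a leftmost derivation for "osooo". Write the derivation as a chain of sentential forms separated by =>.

S => So   [S → S o]
So => Soo   [S → S o]
Soo => Sooo   [S → S o]
Sooo => osooo   [S → o s]

S => So => Soo => Sooo => osooo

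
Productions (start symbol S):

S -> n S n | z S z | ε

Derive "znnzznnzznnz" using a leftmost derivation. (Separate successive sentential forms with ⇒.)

S⇒zSz⇒znSnz⇒znnSnnz⇒znnzSznnz⇒znnzzSzznnz⇒znnzznSnzznnz⇒znnzznnzznnz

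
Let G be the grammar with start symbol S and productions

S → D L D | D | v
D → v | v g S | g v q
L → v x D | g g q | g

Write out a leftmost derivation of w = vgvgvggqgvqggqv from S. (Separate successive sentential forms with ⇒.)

S⇒DLD⇒vgSLD⇒vgDLDLD⇒vgvgSLDLD⇒vgvgvLDLD⇒vgvgvggqDLD⇒vgvgvggqgvqLD⇒vgvgvggqgvqggqD⇒vgvgvggqgvqggqv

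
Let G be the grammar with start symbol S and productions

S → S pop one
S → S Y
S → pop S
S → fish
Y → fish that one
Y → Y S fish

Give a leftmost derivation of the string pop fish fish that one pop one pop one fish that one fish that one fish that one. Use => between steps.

S => S Y => S Y Y => S Y Y Y => S pop one Y Y Y => pop S pop one Y Y Y => pop S pop one pop one Y Y Y => pop S Y pop one pop one Y Y Y => pop fish Y pop one pop one Y Y Y => pop fish fish that one pop one pop one Y Y Y => pop fish fish that one pop one pop one fish that one Y Y => pop fish fish that one pop one pop one fish that one fish that one Y => pop fish fish that one pop one pop one fish that one fish that one fish that one

S => S Y   [S → S Y]
S Y => S Y Y   [S → S Y]
S Y Y => S Y Y Y   [S → S Y]
S Y Y Y => S pop one Y Y Y   [S → S pop one]
S pop one Y Y Y => pop S pop one Y Y Y   [S → pop S]
pop S pop one Y Y Y => pop S pop one pop one Y Y Y   [S → S pop one]
pop S pop one pop one Y Y Y => pop S Y pop one pop one Y Y Y   [S → S Y]
pop S Y pop one pop one Y Y Y => pop fish Y pop one pop one Y Y Y   [S → fish]
pop fish Y pop one pop one Y Y Y => pop fish fish that one pop one pop one Y Y Y   [Y → fish that one]
pop fish fish that one pop one pop one Y Y Y => pop fish fish that one pop one pop one fish that one Y Y   [Y → fish that one]
pop fish fish that one pop one pop one fish that one Y Y => pop fish fish that one pop one pop one fish that one fish that one Y   [Y → fish that one]
pop fish fish that one pop one pop one fish that one fish that one Y => pop fish fish that one pop one pop one fish that one fish that one fish that one   [Y → fish that one]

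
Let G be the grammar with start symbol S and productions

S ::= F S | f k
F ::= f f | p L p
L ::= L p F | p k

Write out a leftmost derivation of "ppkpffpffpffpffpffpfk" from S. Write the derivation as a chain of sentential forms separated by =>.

S => FS   [S ::= F S]
FS => pLpS   [F ::= p L p]
pLpS => pLpFpS   [L ::= L p F]
pLpFpS => pLpFpFpS   [L ::= L p F]
pLpFpFpS => pLpFpFpFpS   [L ::= L p F]
pLpFpFpFpS => pLpFpFpFpFpS   [L ::= L p F]
pLpFpFpFpFpS => pLpFpFpFpFpFpS   [L ::= L p F]
pLpFpFpFpFpFpS => ppkpFpFpFpFpFpS   [L ::= p k]
ppkpFpFpFpFpFpS => ppkpffpFpFpFpFpS   [F ::= f f]
ppkpffpFpFpFpFpS => ppkpffpffpFpFpFpS   [F ::= f f]
ppkpffpffpFpFpFpS => ppkpffpffpffpFpFpS   [F ::= f f]
ppkpffpffpffpFpFpS => ppkpffpffpffpffpFpS   [F ::= f f]
ppkpffpffpffpffpFpS => ppkpffpffpffpffpffpS   [F ::= f f]
ppkpffpffpffpffpffpS => ppkpffpffpffpffpffpfk   [S ::= f k]

S=>FS=>pLpS=>pLpFpS=>pLpFpFpS=>pLpFpFpFpS=>pLpFpFpFpFpS=>pLpFpFpFpFpFpS=>ppkpFpFpFpFpFpS=>ppkpffpFpFpFpFpS=>ppkpffpffpFpFpFpS=>ppkpffpffpffpFpFpS=>ppkpffpffpffpffpFpS=>ppkpffpffpffpffpffpS=>ppkpffpffpffpffpffpfk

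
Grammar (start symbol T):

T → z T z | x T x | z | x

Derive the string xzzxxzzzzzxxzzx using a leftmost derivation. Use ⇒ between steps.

T ⇒ xTx   [T → x T x]
xTx ⇒ xzTzx   [T → z T z]
xzTzx ⇒ xzzTzzx   [T → z T z]
xzzTzzx ⇒ xzzxTxzzx   [T → x T x]
xzzxTxzzx ⇒ xzzxxTxxzzx   [T → x T x]
xzzxxTxxzzx ⇒ xzzxxzTzxxzzx   [T → z T z]
xzzxxzTzxxzzx ⇒ xzzxxzzTzzxxzzx   [T → z T z]
xzzxxzzTzzxxzzx ⇒ xzzxxzzzzzxxzzx   [T → z]

T ⇒ xTx ⇒ xzTzx ⇒ xzzTzzx ⇒ xzzxTxzzx ⇒ xzzxxTxxzzx ⇒ xzzxxzTzxxzzx ⇒ xzzxxzzTzzxxzzx ⇒ xzzxxzzzzzxxzzx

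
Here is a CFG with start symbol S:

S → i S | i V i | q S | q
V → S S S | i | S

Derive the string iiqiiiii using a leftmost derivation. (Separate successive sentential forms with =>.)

S => iS   [S → i S]
iS => iiS   [S → i S]
iiS => iiqS   [S → q S]
iiqS => iiqiVi   [S → i V i]
iiqiVi => iiqiSi   [V → S]
iiqiSi => iiqiiVii   [S → i V i]
iiqiiVii => iiqiiiii   [V → i]

S => iS => iiS => iiqS => iiqiVi => iiqiSi => iiqiiVii => iiqiiiii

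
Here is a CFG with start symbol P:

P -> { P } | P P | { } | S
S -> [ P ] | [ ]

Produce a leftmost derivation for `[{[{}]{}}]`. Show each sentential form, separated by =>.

P => S => [P] => [{P}] => [{PP}] => [{SP}] => [{[P]P}] => [{[{}]P}] => [{[{}]{}}]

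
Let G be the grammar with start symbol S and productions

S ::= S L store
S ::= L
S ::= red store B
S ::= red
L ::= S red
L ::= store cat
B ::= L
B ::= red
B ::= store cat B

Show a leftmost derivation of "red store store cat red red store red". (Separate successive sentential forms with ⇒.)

S ⇒ red store B   [S ::= red store B]
red store B ⇒ red store L   [B ::= L]
red store L ⇒ red store S red   [L ::= S red]
red store S red ⇒ red store S L store red   [S ::= S L store]
red store S L store red ⇒ red store L L store red   [S ::= L]
red store L L store red ⇒ red store store cat L store red   [L ::= store cat]
red store store cat L store red ⇒ red store store cat S red store red   [L ::= S red]
red store store cat S red store red ⇒ red store store cat red red store red   [S ::= red]

S ⇒ red store B ⇒ red store L ⇒ red store S red ⇒ red store S L store red ⇒ red store L L store red ⇒ red store store cat L store red ⇒ red store store cat S red store red ⇒ red store store cat red red store red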